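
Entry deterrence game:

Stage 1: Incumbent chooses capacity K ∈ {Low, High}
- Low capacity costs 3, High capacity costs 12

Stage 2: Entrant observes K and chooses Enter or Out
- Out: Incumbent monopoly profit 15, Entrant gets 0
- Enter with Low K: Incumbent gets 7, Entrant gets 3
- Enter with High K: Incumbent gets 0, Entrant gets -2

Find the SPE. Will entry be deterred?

SPE: (Low, Enter|Low, Out|High); Entry not deterred. Incumbent net profit = 4, Entrant gets 3

Work:
After Low K: Entrant enters (3 > 0)
After High K: Entrant stays out (-2 < 0)
Incumbent: Low → 7−3=4, High → 15−12=3
Incumbent chooses Low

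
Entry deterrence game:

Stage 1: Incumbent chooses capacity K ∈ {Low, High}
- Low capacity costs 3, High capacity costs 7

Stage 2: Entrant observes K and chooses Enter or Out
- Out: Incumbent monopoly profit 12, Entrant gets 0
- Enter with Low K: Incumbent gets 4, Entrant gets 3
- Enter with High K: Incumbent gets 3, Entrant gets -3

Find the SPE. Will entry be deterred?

SPE: (High, Enter|Low, Out|High); Entry deterred. Incumbent net profit = 5

Work:
After Low K: Entrant enters (3 > 0)
After High K: Entrant stays out (-3 < 0)
Incumbent: Low → 4−3=1, High → 12−7=5
Incumbent chooses High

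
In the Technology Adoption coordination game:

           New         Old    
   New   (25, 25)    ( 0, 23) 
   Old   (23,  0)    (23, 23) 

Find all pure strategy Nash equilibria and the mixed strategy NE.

Pure NE: (New, New) and (Old, Old); Mixed NE: p = 0.92, q = 0.92

Work:
Check pure NE:
(New, New): (25, 25) - no unilateral deviation beneficial
(Old, Old): (23, 23) - no unilateral deviation beneficial
Mixed NE: P1 plays New with p = 0.92, P2 plays New with q = 0.92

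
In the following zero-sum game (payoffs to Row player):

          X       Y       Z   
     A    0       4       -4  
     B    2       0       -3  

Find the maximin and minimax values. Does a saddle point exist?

Maximin = -3, Minimax = -3, Saddle: True

Work:
Row minimums: [-4, -3] → maximin = -3
Column maximums: [2, 4, -3] → minimax = -3
Saddle point exists! Game value = -3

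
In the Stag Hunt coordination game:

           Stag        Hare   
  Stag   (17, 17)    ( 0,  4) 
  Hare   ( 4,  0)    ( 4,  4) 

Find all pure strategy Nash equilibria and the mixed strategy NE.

Pure NE: (Stag, Stag) and (Hare, Hare); Mixed NE: p = 0.2353, q = 0.2353

Work:
Check pure NE:
(Stag, Stag): (17, 17) - no unilateral deviation beneficial
(Hare, Hare): (4, 4) - no unilateral deviation beneficial
Mixed NE: P1 plays Stag with p = 0.2353, P2 plays Stag with q = 0.2353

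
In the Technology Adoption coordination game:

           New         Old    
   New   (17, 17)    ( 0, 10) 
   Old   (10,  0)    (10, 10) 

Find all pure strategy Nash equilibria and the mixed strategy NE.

Pure NE: (New, New) and (Old, Old); Mixed NE: p = 0.5882, q = 0.5882

Work:
Check pure NE:
(New, New): (17, 17) - no unilateral deviation beneficial
(Old, Old): (10, 10) - no unilateral deviation beneficial
Mixed NE: P1 plays New with p = 0.5882, P2 plays New with q = 0.5882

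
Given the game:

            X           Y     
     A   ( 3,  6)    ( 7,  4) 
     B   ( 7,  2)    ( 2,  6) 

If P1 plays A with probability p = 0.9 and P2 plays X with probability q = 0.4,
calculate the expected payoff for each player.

E[P1] = 5.26, E[P2] = 4.76

Work:
E[P1] = p·q·π₁(A,X) + p·(1-q)·π₁(A,Y) + (1-p)·q·π₁(B,X) + (1-p)·(1-q)·π₁(B,Y)
= 0.9·0.4·3 + 0.9·0.6·7 + 0.1·0.4·7 + 0.1·0.6·2
= 5.26

E[P2] = 4.76 (similar calculation)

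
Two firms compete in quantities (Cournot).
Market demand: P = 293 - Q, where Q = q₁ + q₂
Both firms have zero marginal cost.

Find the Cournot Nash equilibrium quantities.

q₁* = q₂* = 97.67; P* = 97.67

Work:
Profit: π_i = P·q_i = (a - q_i - q_j)·q_i
FOC: ∂π_i/∂q_i = a - 2q_i - q_j = 0
Reaction function: q_i = (293 - q_j)/2
Symmetry: q* = 293/3 = 97.67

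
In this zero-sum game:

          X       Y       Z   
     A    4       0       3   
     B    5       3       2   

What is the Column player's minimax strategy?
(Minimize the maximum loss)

Column should play Y or Z (all achieve the minimum), value = 3

Work:
Column player minimizes Row's maximum payoff:
Column X: max payoff to Row = 5
Column Y: max payoff to Row = 3
Column Z: max payoff to Row = 3
Minimum is 3, achieved by columns Y, Z (tied).
Each of Y or Z is a minimax strategy.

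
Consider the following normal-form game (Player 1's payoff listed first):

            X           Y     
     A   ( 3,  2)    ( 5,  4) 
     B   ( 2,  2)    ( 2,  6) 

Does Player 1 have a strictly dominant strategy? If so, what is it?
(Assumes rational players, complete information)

Yes, Player 1's strictly dominant strategy is A

Work:
A strategy strictly dominates another if it gives a strictly higher payoff against every opponent action. Compare each pair of P1's strategies column-by-column:
  A vs B: [3 vs 2, 5 vs 2] → A strictly dominates B
  B vs A: [2 vs 3, 2 vs 5] → B does not strictly dominate A (column X: 2 ≤ 3)
A strictly dominates every other strategy → strictly dominant.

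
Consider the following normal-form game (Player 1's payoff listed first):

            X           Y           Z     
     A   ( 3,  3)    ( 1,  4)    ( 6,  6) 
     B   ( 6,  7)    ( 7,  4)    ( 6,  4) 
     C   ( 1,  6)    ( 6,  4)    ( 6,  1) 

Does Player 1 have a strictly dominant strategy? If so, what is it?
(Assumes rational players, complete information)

No strictly dominant strategy exists for Player 1

Work:
A strategy strictly dominates another if it gives a strictly higher payoff against every opponent action. Compare each pair of P1's strategies column-by-column:
  A vs B: [3 vs 6, 1 vs 7, 6 vs 6] → A does not strictly dominate B (column X: 3 ≤ 6)
  A vs C: [3 vs 1, 1 vs 6, 6 vs 6] → A does not strictly dominate C (column Y: 1 ≤ 6)
  B vs A: [6 vs 3, 7 vs 1, 6 vs 6] → B does not strictly dominate A (column Z: 6 ≤ 6)
  B vs C: [6 vs 1, 7 vs 6, 6 vs 6] → B does not strictly dominate C (column Z: 6 ≤ 6)
  C vs A: [1 vs 3, 6 vs 1, 6 vs 6] → C does not strictly dominate A (column X: 1 ≤ 3)
  C vs B: [1 vs 6, 6 vs 7, 6 vs 6] → C does not strictly dominate B (column X: 1 ≤ 6)
No single strategy strictly dominates all others → no strictly dominant strategy.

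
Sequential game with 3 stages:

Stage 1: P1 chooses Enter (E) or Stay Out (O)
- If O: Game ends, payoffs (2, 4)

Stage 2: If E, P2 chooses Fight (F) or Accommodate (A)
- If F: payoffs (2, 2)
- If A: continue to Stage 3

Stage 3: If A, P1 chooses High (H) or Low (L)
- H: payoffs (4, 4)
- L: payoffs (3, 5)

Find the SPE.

SPE: (E, A, H); Outcome (4, 4)

Work:
Stage 3: P1 chooses H (4 vs 3)
Stage 2: P2: F->2, A->4 (anticipating H). Choose A
Stage 1: P1: O->2, E->4 (anticipating A, H). Choose E
SPE path: E -> A -> H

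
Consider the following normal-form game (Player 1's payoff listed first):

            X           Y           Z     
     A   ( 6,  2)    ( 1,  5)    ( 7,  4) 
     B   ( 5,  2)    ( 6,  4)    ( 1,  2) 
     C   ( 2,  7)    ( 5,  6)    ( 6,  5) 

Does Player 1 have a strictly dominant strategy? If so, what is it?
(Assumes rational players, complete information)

No strictly dominant strategy exists for Player 1

Work:
A strategy strictly dominates another if it gives a strictly higher payoff against every opponent action. Compare each pair of P1's strategies column-by-column:
  A vs B: [6 vs 5, 1 vs 6, 7 vs 1] → A does not strictly dominate B (column Y: 1 ≤ 6)
  A vs C: [6 vs 2, 1 vs 5, 7 vs 6] → A does not strictly dominate C (column Y: 1 ≤ 5)
  B vs A: [5 vs 6, 6 vs 1, 1 vs 7] → B does not strictly dominate A (column X: 5 ≤ 6)
  B vs C: [5 vs 2, 6 vs 5, 1 vs 6] → B does not strictly dominate C (column Z: 1 ≤ 6)
  C vs A: [2 vs 6, 5 vs 1, 6 vs 7] → C does not strictly dominate A (column X: 2 ≤ 6)
  C vs B: [2 vs 5, 5 vs 6, 6 vs 1] → C does not strictly dominate B (column X: 2 ≤ 5)
No single strategy strictly dominates all others → no strictly dominant strategy.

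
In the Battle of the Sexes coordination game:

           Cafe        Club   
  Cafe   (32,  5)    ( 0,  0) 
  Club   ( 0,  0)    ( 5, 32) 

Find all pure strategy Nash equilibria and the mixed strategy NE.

Pure NE: (Cafe, Cafe) and (Club, Club); Mixed NE: p = 0.8649, q = 0.1351

Work:
Check pure NE:
(Cafe, Cafe): (32, 5) - no unilateral deviation beneficial
(Club, Club): (5, 32) - no unilateral deviation beneficial
Mixed NE: P1 plays Cafe with p = 0.8649, P2 plays Cafe with q = 0.1351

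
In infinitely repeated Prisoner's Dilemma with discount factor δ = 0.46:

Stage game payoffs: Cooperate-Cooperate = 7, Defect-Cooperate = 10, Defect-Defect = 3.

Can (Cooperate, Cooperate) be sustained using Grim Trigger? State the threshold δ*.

δ* = 0.4286; since δ = 0.46 ≥ 0.4286, cooperation can be sustained

Work:
For Grim Trigger:
Cooperate forever: 7/(1-δ)
Defect then punished: 10 + 3·δ/(1-δ)
Need: 7/(1-δ) ≥ 10 + 3·δ/(1-δ)
Solving: δ ≥ (T-R)/(T-P) = (10-7)/(10-3) = 0.4286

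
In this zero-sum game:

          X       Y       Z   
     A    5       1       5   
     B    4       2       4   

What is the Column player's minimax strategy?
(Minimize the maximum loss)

Column should play Y, value = 2

Work:
Column player minimizes Row's maximum payoff:
Column X: max payoff to Row = 5
Column Y: max payoff to Row = 2
Column Z: max payoff to Row = 5
Minimum is 2, achieved by column Y.
Minimax strategy: Y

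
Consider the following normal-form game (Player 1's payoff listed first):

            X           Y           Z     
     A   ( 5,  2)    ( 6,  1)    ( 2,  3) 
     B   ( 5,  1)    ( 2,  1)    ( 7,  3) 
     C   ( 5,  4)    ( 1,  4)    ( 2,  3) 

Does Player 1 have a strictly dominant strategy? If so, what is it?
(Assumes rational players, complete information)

No strictly dominant strategy exists for Player 1

Work:
A strategy strictly dominates another if it gives a strictly higher payoff against every opponent action. Compare each pair of P1's strategies column-by-column:
  A vs B: [5 vs 5, 6 vs 2, 2 vs 7] → A does not strictly dominate B (column X: 5 ≤ 5)
  A vs C: [5 vs 5, 6 vs 1, 2 vs 2] → A does not strictly dominate C (column X: 5 ≤ 5)
  B vs A: [5 vs 5, 2 vs 6, 7 vs 2] → B does not strictly dominate A (column X: 5 ≤ 5)
  B vs C: [5 vs 5, 2 vs 1, 7 vs 2] → B does not strictly dominate C (column X: 5 ≤ 5)
  C vs A: [5 vs 5, 1 vs 6, 2 vs 2] → C does not strictly dominate A (column X: 5 ≤ 5)
  C vs B: [5 vs 5, 1 vs 2, 2 vs 7] → C does not strictly dominate B (column X: 5 ≤ 5)
No single strategy strictly dominates all others → no strictly dominant strategy.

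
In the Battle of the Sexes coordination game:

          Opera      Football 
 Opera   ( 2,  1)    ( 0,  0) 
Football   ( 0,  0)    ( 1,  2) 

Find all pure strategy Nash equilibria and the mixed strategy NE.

Pure NE: (Opera, Opera) and (Football, Football); Mixed NE: p = 0.6667, q = 0.3333

Work:
Check pure NE:
(Opera, Opera): (2, 1) - no unilateral deviation beneficial
(Football, Football): (1, 2) - no unilateral deviation beneficial
Mixed NE: P1 plays Opera with p = 0.6667, P2 plays Opera with q = 0.3333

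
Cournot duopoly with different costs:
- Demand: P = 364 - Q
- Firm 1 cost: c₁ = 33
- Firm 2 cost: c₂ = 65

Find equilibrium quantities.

q₁* = 121.0, q₂* = 89.0

Work:
Reaction: q₁ = (364 - 33 - q₂)/2
Reaction: q₂ = (364 - 65 - q₁)/2
Solve simultaneously:
q₁* = (364 - 2×33 + 65)/3 = 121.0
q₂* = (364 - 2×65 + 33)/3 = 89.0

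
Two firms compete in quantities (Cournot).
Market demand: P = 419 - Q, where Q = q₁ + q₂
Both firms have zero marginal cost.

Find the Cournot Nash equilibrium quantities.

q₁* = q₂* = 139.67; P* = 139.67

Work:
Profit: π_i = P·q_i = (a - q_i - q_j)·q_i
FOC: ∂π_i/∂q_i = a - 2q_i - q_j = 0
Reaction function: q_i = (419 - q_j)/2
Symmetry: q* = 419/3 = 139.67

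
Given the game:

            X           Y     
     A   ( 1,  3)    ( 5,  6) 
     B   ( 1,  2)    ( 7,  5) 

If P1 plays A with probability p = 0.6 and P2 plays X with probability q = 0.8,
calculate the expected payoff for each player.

E[P1] = 1.96, E[P2] = 3.2

Work:
E[P1] = p·q·π₁(A,X) + p·(1-q)·π₁(A,Y) + (1-p)·q·π₁(B,X) + (1-p)·(1-q)·π₁(B,Y)
= 0.6·0.8·1 + 0.6·0.2·5 + 0.4·0.8·1 + 0.4·0.2·7
= 1.96

E[P2] = 3.2 (similar calculation)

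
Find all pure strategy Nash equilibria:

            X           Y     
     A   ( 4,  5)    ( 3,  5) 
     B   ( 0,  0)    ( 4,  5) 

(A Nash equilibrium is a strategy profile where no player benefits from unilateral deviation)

Nash equilibrium: (A, X), (B, Y)

Work:
Best responses:
  P1 vs X: payoffs [4, 0] → best response A (payoff 4)
  P1 vs Y: payoffs [3, 4] → best response B (payoff 4)
  P2 vs A: payoffs [5, 5] → best response X/Y (payoff 5)
  P2 vs B: payoffs [0, 5] → best response Y (payoff 5)
Mutual best responses: (A,X), (B,Y) → Nash equilibria.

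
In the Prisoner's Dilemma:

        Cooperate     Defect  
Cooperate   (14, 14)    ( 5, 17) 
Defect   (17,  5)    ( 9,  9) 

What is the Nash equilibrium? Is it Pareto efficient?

(Defect, Defect) is NE; not Pareto efficient

Work:
Defect dominates Cooperate for both players:
If P2 cooperates: Defect (17) > Cooperate (14)
If P2 defects: Defect (9) > Cooperate (5)
NE: (Defect, Defect) with payoff (9, 9)
But (Cooperate, Cooperate) = (14, 14) Pareto dominates (9, 9)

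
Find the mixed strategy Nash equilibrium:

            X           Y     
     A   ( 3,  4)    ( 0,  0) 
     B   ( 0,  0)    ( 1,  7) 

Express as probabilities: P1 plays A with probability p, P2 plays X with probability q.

p = 0.6364, q = 0.25

Work:
Find probabilities that make opponent indifferent:
P2 chooses q to make P1 indifferent between A and B
P1 chooses p to make P2 indifferent between X and Y
Mixed NE: P1 plays (A: 0.6364, B: 0.3636), P2 plays (X: 0.25, Y: 0.75)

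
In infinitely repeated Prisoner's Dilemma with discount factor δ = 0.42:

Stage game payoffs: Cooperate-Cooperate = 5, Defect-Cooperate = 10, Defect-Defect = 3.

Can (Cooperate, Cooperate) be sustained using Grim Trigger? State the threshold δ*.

δ* = 0.7143; since δ = 0.42 < 0.7143, cooperation cannot be sustained

Work:
For Grim Trigger:
Cooperate forever: 5/(1-δ)
Defect then punished: 10 + 3·δ/(1-δ)
Need: 5/(1-δ) ≥ 10 + 3·δ/(1-δ)
Solving: δ ≥ (T-R)/(T-P) = (10-5)/(10-3) = 0.7143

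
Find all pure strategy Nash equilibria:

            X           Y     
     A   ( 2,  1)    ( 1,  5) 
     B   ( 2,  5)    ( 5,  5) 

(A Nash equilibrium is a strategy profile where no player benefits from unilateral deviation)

Nash equilibrium: (B, X), (B, Y)

Work:
Best responses:
  P1 vs X: payoffs [2, 2] → best response A/B (payoff 2)
  P1 vs Y: payoffs [1, 5] → best response B (payoff 5)
  P2 vs A: payoffs [1, 5] → best response Y (payoff 5)
  P2 vs B: payoffs [5, 5] → best response X/Y (payoff 5)
Mutual best responses: (B,X), (B,Y) → Nash equilibria.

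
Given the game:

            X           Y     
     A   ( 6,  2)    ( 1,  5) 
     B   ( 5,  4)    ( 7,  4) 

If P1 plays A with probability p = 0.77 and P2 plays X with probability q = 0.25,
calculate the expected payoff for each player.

E[P1] = 3.2275, E[P2] = 4.1925

Work:
E[P1] = p·q·π₁(A,X) + p·(1-q)·π₁(A,Y) + (1-p)·q·π₁(B,X) + (1-p)·(1-q)·π₁(B,Y)
= 0.77·0.25·6 + 0.77·0.75·1 + 0.23·0.25·5 + 0.23·0.75·7
= 3.2275

E[P2] = 4.1925 (similar calculation)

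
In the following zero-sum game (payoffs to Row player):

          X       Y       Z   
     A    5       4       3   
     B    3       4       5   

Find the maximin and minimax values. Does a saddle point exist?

Maximin = 3, Minimax = 4, Saddle: False

Work:
Row minimums: [3, 3] → maximin = 3
Column maximums: [5, 4, 5] → minimax = 4
No saddle point (maximin ≠ minimax). Mixed strategy needed.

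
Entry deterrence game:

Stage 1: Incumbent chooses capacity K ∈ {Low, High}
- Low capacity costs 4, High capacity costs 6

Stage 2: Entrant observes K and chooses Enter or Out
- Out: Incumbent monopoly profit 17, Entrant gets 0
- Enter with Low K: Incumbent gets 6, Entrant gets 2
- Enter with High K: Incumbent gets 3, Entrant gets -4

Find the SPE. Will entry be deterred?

SPE: (High, Enter|Low, Out|High); Entry deterred. Incumbent net profit = 11

Work:
After Low K: Entrant enters (2 > 0)
After High K: Entrant stays out (-4 < 0)
Incumbent: Low → 6−4=2, High → 17−6=11
Incumbent chooses High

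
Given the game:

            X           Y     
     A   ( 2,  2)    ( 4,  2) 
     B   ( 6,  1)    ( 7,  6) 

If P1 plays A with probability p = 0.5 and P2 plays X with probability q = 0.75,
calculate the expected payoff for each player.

E[P1] = 4.375, E[P2] = 2.125

Work:
E[P1] = p·q·π₁(A,X) + p·(1-q)·π₁(A,Y) + (1-p)·q·π₁(B,X) + (1-p)·(1-q)·π₁(B,Y)
= 0.5·0.75·2 + 0.5·0.25·4 + 0.5·0.75·6 + 0.5·0.25·7
= 4.375

E[P2] = 2.125 (similar calculation)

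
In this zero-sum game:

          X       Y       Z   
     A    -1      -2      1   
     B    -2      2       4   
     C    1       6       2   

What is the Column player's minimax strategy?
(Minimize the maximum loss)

Column should play X, value = 1

Work:
Column player minimizes Row's maximum payoff:
Column X: max payoff to Row = 1
Column Y: max payoff to Row = 6
Column Z: max payoff to Row = 4
Minimum is 1, achieved by column X.
Minimax strategy: X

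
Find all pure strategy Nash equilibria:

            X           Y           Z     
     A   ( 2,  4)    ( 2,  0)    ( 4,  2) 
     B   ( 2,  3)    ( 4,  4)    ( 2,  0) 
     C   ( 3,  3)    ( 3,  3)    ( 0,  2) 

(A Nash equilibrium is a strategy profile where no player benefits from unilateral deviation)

Nash equilibrium: (B, Y), (C, X)

Work:
Best responses:
  P1 vs X: payoffs [2, 2, 3] → best response C (payoff 3)
  P1 vs Y: payoffs [2, 4, 3] → best response B (payoff 4)
  P1 vs Z: payoffs [4, 2, 0] → best response A (payoff 4)
  P2 vs A: payoffs [4, 0, 2] → best response X (payoff 4)
  P2 vs B: payoffs [3, 4, 0] → best response Y (payoff 4)
  P2 vs C: payoffs [3, 3, 2] → best response X/Y (payoff 3)
Mutual best responses: (B,Y), (C,X) → Nash equilibria.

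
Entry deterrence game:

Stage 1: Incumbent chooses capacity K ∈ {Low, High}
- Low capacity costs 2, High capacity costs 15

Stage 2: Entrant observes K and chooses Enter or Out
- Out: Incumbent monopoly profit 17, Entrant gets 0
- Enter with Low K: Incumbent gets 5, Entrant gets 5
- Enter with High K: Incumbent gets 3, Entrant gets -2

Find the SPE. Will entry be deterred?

SPE: (Low, Enter|Low, Out|High); Entry not deterred. Incumbent net profit = 3, Entrant gets 5

Work:
After Low K: Entrant enters (5 > 0)
After High K: Entrant stays out (-2 < 0)
Incumbent: Low → 5−2=3, High → 17−15=2
Incumbent chooses Low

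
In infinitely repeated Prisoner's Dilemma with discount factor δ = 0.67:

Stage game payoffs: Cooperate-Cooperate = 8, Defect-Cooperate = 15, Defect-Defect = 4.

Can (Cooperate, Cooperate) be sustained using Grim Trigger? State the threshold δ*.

δ* = 0.6364; since δ = 0.67 ≥ 0.6364, cooperation can be sustained

Work:
For Grim Trigger:
Cooperate forever: 8/(1-δ)
Defect then punished: 15 + 4·δ/(1-δ)
Need: 8/(1-δ) ≥ 15 + 4·δ/(1-δ)
Solving: δ ≥ (T-R)/(T-P) = (15-8)/(15-4) = 0.6364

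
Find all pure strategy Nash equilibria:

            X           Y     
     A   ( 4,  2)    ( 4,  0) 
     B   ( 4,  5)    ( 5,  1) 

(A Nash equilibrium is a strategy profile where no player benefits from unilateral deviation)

Nash equilibrium: (A, X), (B, X)

Work:
Best responses:
  P1 vs X: payoffs [4, 4] → best response A/B (payoff 4)
  P1 vs Y: payoffs [4, 5] → best response B (payoff 5)
  P2 vs A: payoffs [2, 0] → best response X (payoff 2)
  P2 vs B: payoffs [5, 1] → best response X (payoff 5)
Mutual best responses: (A,X), (B,X) → Nash equilibria.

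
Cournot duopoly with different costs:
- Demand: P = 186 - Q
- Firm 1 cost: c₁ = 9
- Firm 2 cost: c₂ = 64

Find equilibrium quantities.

q₁* = 77.33, q₂* = 22.33

Work:
Reaction: q₁ = (186 - 9 - q₂)/2
Reaction: q₂ = (186 - 64 - q₁)/2
Solve simultaneously:
q₁* = (186 - 2×9 + 64)/3 = 77.33
q₂* = (186 - 2×64 + 9)/3 = 22.33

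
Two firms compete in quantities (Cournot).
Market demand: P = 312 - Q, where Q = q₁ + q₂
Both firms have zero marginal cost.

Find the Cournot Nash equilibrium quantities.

q₁* = q₂* = 104.0; P* = 104.0

Work:
Profit: π_i = P·q_i = (a - q_i - q_j)·q_i
FOC: ∂π_i/∂q_i = a - 2q_i - q_j = 0
Reaction function: q_i = (312 - q_j)/2
Symmetry: q* = 312/3 = 104.0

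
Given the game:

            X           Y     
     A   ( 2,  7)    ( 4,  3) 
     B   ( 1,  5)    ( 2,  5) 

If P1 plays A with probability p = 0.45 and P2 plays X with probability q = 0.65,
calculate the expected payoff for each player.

E[P1] = 1.9575, E[P2] = 5.27

Work:
E[P1] = p·q·π₁(A,X) + p·(1-q)·π₁(A,Y) + (1-p)·q·π₁(B,X) + (1-p)·(1-q)·π₁(B,Y)
= 0.45·0.65·2 + 0.45·0.35·4 + 0.55·0.65·1 + 0.55·0.35·2
= 1.9575

E[P2] = 5.27 (similar calculation)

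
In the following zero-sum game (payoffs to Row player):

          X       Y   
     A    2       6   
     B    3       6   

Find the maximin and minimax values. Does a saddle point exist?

Maximin = 3, Minimax = 3, Saddle: True

Work:
Row minimums: [2, 3] → maximin = 3
Column maximums: [3, 6] → minimax = 3
Saddle point exists! Game value = 3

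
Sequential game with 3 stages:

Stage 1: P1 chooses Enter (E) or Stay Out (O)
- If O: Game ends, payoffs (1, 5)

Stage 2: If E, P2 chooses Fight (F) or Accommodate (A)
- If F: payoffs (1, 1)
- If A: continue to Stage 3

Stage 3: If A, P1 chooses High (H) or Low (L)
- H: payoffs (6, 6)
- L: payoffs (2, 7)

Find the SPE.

SPE: (E, A, H); Outcome (6, 6)

Work:
Stage 3: P1 chooses H (6 vs 2)
Stage 2: P2: F->1, A->6 (anticipating H). Choose A
Stage 1: P1: O->1, E->6 (anticipating A, H). Choose E
SPE path: E -> A -> H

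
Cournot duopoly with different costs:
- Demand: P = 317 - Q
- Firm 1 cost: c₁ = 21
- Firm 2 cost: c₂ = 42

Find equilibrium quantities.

q₁* = 105.67, q₂* = 84.67

Work:
Reaction: q₁ = (317 - 21 - q₂)/2
Reaction: q₂ = (317 - 42 - q₁)/2
Solve simultaneously:
q₁* = (317 - 2×21 + 42)/3 = 105.67
q₂* = (317 - 2×42 + 21)/3 = 84.67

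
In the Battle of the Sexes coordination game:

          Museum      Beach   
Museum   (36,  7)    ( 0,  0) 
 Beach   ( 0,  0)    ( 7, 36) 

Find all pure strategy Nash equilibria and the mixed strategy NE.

Pure NE: (Museum, Museum) and (Beach, Beach); Mixed NE: p = 0.8372, q = 0.1628

Work:
Check pure NE:
(Museum, Museum): (36, 7) - no unilateral deviation beneficial
(Beach, Beach): (7, 36) - no unilateral deviation beneficial
Mixed NE: P1 plays Museum with p = 0.8372, P2 plays Museum with q = 0.1628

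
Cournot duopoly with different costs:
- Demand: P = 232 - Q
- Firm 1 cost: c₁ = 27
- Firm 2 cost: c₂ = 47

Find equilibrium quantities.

q₁* = 75.0, q₂* = 55.0

Work:
Reaction: q₁ = (232 - 27 - q₂)/2
Reaction: q₂ = (232 - 47 - q₁)/2
Solve simultaneously:
q₁* = (232 - 2×27 + 47)/3 = 75.0
q₂* = (232 - 2×47 + 27)/3 = 55.0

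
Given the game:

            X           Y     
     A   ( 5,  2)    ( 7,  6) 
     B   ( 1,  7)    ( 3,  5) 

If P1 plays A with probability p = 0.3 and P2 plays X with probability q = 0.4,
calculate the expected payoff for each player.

E[P1] = 3.4, E[P2] = 5.38

Work:
E[P1] = p·q·π₁(A,X) + p·(1-q)·π₁(A,Y) + (1-p)·q·π₁(B,X) + (1-p)·(1-q)·π₁(B,Y)
= 0.3·0.4·5 + 0.3·0.6·7 + 0.7·0.4·1 + 0.7·0.6·3
= 3.4

E[P2] = 5.38 (similar calculation)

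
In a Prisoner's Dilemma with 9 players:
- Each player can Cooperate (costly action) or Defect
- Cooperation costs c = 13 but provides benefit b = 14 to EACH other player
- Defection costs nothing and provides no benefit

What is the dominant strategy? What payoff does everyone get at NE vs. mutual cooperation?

Dominant: Defect; NE payoff = 0; Coop payoff = 99

Work:
Defect dominates (saves cost c = 13, benefit to others is external)
NE: All defect → everyone gets 0
If all cooperate: each receives (8)×14 - 13 = 99
Social dilemma: 99 > 0 but NE gives 0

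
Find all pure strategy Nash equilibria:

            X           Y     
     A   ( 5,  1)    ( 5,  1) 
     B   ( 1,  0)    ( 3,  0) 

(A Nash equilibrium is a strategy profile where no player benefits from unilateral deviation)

Nash equilibrium: (A, X), (A, Y)

Work:
Best responses:
  P1 vs X: payoffs [5, 1] → best response A (payoff 5)
  P1 vs Y: payoffs [5, 3] → best response A (payoff 5)
  P2 vs A: payoffs [1, 1] → best response X/Y (payoff 1)
  P2 vs B: payoffs [0, 0] → best response X/Y (payoff 0)
Mutual best responses: (A,X), (A,Y) → Nash equilibria.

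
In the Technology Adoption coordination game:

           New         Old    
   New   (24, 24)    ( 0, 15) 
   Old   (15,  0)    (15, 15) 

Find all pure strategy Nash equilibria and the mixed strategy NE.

Pure NE: (New, New) and (Old, Old); Mixed NE: p = 0.625, q = 0.625

Work:
Check pure NE:
(New, New): (24, 24) - no unilateral deviation beneficial
(Old, Old): (15, 15) - no unilateral deviation beneficial
Mixed NE: P1 plays New with p = 0.625, P2 plays New with q = 0.625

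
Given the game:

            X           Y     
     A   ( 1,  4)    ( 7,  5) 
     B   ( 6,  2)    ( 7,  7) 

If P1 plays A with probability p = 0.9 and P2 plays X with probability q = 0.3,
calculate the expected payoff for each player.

E[P1] = 5.35, E[P2] = 4.78

Work:
E[P1] = p·q·π₁(A,X) + p·(1-q)·π₁(A,Y) + (1-p)·q·π₁(B,X) + (1-p)·(1-q)·π₁(B,Y)
= 0.9·0.3·1 + 0.9·0.7·7 + 0.1·0.3·6 + 0.1·0.7·7
= 5.35

E[P2] = 4.78 (similar calculation)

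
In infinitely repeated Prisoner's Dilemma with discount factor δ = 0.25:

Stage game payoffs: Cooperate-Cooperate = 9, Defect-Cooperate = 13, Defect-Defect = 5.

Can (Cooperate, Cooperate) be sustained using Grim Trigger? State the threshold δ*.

δ* = 0.5; since δ = 0.25 < 0.5, cooperation cannot be sustained

Work:
For Grim Trigger:
Cooperate forever: 9/(1-δ)
Defect then punished: 13 + 5·δ/(1-δ)
Need: 9/(1-δ) ≥ 13 + 5·δ/(1-δ)
Solving: δ ≥ (T-R)/(T-P) = (13-9)/(13-5) = 0.5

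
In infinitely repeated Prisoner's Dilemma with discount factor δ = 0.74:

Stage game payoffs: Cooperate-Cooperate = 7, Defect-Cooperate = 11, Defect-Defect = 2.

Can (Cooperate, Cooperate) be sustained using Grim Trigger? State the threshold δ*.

δ* = 0.4444; since δ = 0.74 ≥ 0.4444, cooperation can be sustained

Work:
For Grim Trigger:
Cooperate forever: 7/(1-δ)
Defect then punished: 11 + 2·δ/(1-δ)
Need: 7/(1-δ) ≥ 11 + 2·δ/(1-δ)
Solving: δ ≥ (T-R)/(T-P) = (11-7)/(11-2) = 0.4444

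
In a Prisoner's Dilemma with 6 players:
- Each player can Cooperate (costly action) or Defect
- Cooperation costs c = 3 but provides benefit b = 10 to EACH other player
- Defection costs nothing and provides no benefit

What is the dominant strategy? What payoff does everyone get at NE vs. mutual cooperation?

Dominant: Defect; NE payoff = 0; Coop payoff = 47

Work:
Defect dominates (saves cost c = 3, benefit to others is external)
NE: All defect → everyone gets 0
If all cooperate: each receives (5)×10 - 3 = 47
Social dilemma: 47 > 0 but NE gives 0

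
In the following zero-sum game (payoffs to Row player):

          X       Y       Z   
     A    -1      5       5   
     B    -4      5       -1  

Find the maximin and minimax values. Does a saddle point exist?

Maximin = -1, Minimax = -1, Saddle: True

Work:
Row minimums: [-1, -4] → maximin = -1
Column maximums: [-1, 5, 5] → minimax = -1
Saddle point exists! Game value = -1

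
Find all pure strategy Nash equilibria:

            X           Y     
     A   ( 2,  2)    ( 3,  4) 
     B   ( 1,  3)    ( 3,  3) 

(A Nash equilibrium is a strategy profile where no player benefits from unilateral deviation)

Nash equilibrium: (A, Y), (B, Y)

Work:
Best responses:
  P1 vs X: payoffs [2, 1] → best response A (payoff 2)
  P1 vs Y: payoffs [3, 3] → best response A/B (payoff 3)
  P2 vs A: payoffs [2, 4] → best response Y (payoff 4)
  P2 vs B: payoffs [3, 3] → best response X/Y (payoff 3)
Mutual best responses: (A,Y), (B,Y) → Nash equilibria.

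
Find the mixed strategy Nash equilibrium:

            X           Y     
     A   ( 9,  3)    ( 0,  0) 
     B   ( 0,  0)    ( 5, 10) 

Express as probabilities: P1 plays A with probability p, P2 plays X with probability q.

p = 0.7692, q = 0.3571

Work:
Find probabilities that make opponent indifferent:
P2 chooses q to make P1 indifferent between A and B
P1 chooses p to make P2 indifferent between X and Y
Mixed NE: P1 plays (A: 0.7692, B: 0.2308), P2 plays (X: 0.3571, Y: 0.6429)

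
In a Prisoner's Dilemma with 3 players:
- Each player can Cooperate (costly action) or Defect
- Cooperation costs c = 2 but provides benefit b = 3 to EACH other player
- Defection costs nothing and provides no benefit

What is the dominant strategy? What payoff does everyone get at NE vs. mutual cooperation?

Dominant: Defect; NE payoff = 0; Coop payoff = 4

Work:
Defect dominates (saves cost c = 2, benefit to others is external)
NE: All defect → everyone gets 0
If all cooperate: each receives (2)×3 - 2 = 4
Social dilemma: 4 > 0 but NE gives 0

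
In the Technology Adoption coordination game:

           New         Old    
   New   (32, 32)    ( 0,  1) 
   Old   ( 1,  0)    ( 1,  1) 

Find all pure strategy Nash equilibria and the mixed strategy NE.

Pure NE: (New, New) and (Old, Old); Mixed NE: p = 0.0312, q = 0.0312

Work:
Check pure NE:
(New, New): (32, 32) - no unilateral deviation beneficial
(Old, Old): (1, 1) - no unilateral deviation beneficial
Mixed NE: P1 plays New with p = 0.0312, P2 plays New with q = 0.0312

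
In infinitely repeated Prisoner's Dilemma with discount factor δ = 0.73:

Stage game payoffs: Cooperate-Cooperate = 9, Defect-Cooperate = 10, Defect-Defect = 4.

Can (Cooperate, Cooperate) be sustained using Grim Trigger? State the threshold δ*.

δ* = 0.1667; since δ = 0.73 ≥ 0.1667, cooperation can be sustained

Work:
For Grim Trigger:
Cooperate forever: 9/(1-δ)
Defect then punished: 10 + 4·δ/(1-δ)
Need: 9/(1-δ) ≥ 10 + 4·δ/(1-δ)
Solving: δ ≥ (T-R)/(T-P) = (10-9)/(10-4) = 0.1667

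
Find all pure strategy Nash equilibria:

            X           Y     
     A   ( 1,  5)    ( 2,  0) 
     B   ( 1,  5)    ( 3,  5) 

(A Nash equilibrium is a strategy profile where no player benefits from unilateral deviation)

Nash equilibrium: (A, X), (B, X), (B, Y)

Work:
Best responses:
  P1 vs X: payoffs [1, 1] → best response A/B (payoff 1)
  P1 vs Y: payoffs [2, 3] → best response B (payoff 3)
  P2 vs A: payoffs [5, 0] → best response X (payoff 5)
  P2 vs B: payoffs [5, 5] → best response X/Y (payoff 5)
Mutual best responses: (A,X), (B,X), (B,Y) → Nash equilibria.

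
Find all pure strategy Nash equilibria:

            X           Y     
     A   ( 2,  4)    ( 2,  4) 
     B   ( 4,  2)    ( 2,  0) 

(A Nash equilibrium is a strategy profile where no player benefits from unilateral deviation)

Nash equilibrium: (A, Y), (B, X)

Work:
Best responses:
  P1 vs X: payoffs [2, 4] → best response B (payoff 4)
  P1 vs Y: payoffs [2, 2] → best response A/B (payoff 2)
  P2 vs A: payoffs [4, 4] → best response X/Y (payoff 4)
  P2 vs B: payoffs [2, 0] → best response X (payoff 2)
Mutual best responses: (A,Y), (B,X) → Nash equilibria.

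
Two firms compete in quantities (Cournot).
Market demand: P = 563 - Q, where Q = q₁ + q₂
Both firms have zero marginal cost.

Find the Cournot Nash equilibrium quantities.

q₁* = q₂* = 187.67; P* = 187.67

Work:
Profit: π_i = P·q_i = (a - q_i - q_j)·q_i
FOC: ∂π_i/∂q_i = a - 2q_i - q_j = 0
Reaction function: q_i = (563 - q_j)/2
Symmetry: q* = 563/3 = 187.67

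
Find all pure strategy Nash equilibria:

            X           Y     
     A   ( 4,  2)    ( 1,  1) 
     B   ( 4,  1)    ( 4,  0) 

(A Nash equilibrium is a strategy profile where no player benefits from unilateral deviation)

Nash equilibrium: (A, X), (B, X)

Work:
Best responses:
  P1 vs X: payoffs [4, 4] → best response A/B (payoff 4)
  P1 vs Y: payoffs [1, 4] → best response B (payoff 4)
  P2 vs A: payoffs [2, 1] → best response X (payoff 2)
  P2 vs B: payoffs [1, 0] → best response X (payoff 1)
Mutual best responses: (A,X), (B,X) → Nash equilibria.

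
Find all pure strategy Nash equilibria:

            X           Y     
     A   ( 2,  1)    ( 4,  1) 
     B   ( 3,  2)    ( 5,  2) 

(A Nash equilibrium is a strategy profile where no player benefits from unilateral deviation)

Nash equilibrium: (B, X), (B, Y)

Work:
Best responses:
  P1 vs X: payoffs [2, 3] → best response B (payoff 3)
  P1 vs Y: payoffs [4, 5] → best response B (payoff 5)
  P2 vs A: payoffs [1, 1] → best response X/Y (payoff 1)
  P2 vs B: payoffs [2, 2] → best response X/Y (payoff 2)
Mutual best responses: (B,X), (B,Y) → Nash equilibria.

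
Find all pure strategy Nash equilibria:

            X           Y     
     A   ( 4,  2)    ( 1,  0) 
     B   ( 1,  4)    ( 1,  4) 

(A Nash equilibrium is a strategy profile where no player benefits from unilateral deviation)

Nash equilibrium: (A, X), (B, Y)

Work:
Best responses:
  P1 vs X: payoffs [4, 1] → best response A (payoff 4)
  P1 vs Y: payoffs [1, 1] → best response A/B (payoff 1)
  P2 vs A: payoffs [2, 0] → best response X (payoff 2)
  P2 vs B: payoffs [4, 4] → best response X/Y (payoff 4)
Mutual best responses: (A,X), (B,Y) → Nash equilibria.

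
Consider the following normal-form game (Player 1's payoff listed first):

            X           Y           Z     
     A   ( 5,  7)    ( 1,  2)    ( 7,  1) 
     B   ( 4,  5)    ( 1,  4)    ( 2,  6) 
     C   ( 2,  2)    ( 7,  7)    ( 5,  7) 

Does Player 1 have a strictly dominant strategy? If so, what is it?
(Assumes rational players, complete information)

No strictly dominant strategy exists for Player 1

Work:
A strategy strictly dominates another if it gives a strictly higher payoff against every opponent action. Compare each pair of P1's strategies column-by-column:
  A vs B: [5 vs 4, 1 vs 1, 7 vs 2] → A does not strictly dominate B (column Y: 1 ≤ 1)
  A vs C: [5 vs 2, 1 vs 7, 7 vs 5] → A does not strictly dominate C (column Y: 1 ≤ 7)
  B vs A: [4 vs 5, 1 vs 1, 2 vs 7] → B does not strictly dominate A (column X: 4 ≤ 5)
  B vs C: [4 vs 2, 1 vs 7, 2 vs 5] → B does not strictly dominate C (column Y: 1 ≤ 7)
  C vs A: [2 vs 5, 7 vs 1, 5 vs 7] → C does not strictly dominate A (column X: 2 ≤ 5)
  C vs B: [2 vs 4, 7 vs 1, 5 vs 2] → C does not strictly dominate B (column X: 2 ≤ 4)
No single strategy strictly dominates all others → no strictly dominant strategy.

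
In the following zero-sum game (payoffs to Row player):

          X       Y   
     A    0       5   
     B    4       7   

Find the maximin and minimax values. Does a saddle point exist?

Maximin = 4, Minimax = 4, Saddle: True

Work:
Row minimums: [0, 4] → maximin = 4
Column maximums: [4, 7] → minimax = 4
Saddle point exists! Game value = 4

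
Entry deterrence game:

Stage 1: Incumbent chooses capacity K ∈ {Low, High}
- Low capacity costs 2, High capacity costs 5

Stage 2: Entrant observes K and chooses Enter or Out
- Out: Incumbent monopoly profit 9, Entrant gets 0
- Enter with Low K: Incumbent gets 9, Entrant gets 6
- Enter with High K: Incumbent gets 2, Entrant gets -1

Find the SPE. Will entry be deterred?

SPE: (Low, Enter|Low, Out|High); Entry not deterred. Incumbent net profit = 7, Entrant gets 6

Work:
After Low K: Entrant enters (6 > 0)
After High K: Entrant stays out (-1 < 0)
Incumbent: Low → 9−2=7, High → 9−5=4
Incumbent chooses Low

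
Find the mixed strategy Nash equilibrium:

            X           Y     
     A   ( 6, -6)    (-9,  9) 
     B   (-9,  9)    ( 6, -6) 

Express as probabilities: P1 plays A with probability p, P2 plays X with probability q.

p = 0.5, q = 0.5

Work:
Find probabilities that make opponent indifferent:
P2 chooses q to make P1 indifferent between A and B
P1 chooses p to make P2 indifferent between X and Y
Mixed NE: P1 plays (A: 0.5, B: 0.5), P2 plays (X: 0.5, Y: 0.5)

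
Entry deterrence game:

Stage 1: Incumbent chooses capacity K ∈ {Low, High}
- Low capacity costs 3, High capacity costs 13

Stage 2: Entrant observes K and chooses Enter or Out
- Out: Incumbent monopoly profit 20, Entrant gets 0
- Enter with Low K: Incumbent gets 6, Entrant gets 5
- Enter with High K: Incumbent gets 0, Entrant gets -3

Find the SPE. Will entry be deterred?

SPE: (High, Enter|Low, Out|High); Entry deterred. Incumbent net profit = 7

Work:
After Low K: Entrant enters (5 > 0)
After High K: Entrant stays out (-3 < 0)
Incumbent: Low → 6−3=3, High → 20−13=7
Incumbent chooses High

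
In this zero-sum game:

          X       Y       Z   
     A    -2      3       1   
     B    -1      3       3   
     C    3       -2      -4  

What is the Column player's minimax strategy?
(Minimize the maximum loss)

Column should play X or Y or Z (all achieve the minimum), value = 3

Work:
Column player minimizes Row's maximum payoff:
Column X: max payoff to Row = 3
Column Y: max payoff to Row = 3
Column Z: max payoff to Row = 3
Minimum is 3, achieved by columns X, Y, Z (tied).
Each of X or Y or Z is a minimax strategy.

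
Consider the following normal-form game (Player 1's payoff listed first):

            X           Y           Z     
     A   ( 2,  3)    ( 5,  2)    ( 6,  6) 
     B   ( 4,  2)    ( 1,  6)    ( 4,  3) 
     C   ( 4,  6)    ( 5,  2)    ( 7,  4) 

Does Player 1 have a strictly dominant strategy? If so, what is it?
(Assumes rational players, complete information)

No strictly dominant strategy exists for Player 1

Work:
A strategy strictly dominates another if it gives a strictly higher payoff against every opponent action. Compare each pair of P1's strategies column-by-column:
  A vs B: [2 vs 4, 5 vs 1, 6 vs 4] → A does not strictly dominate B (column X: 2 ≤ 4)
  A vs C: [2 vs 4, 5 vs 5, 6 vs 7] → A does not strictly dominate C (column X: 2 ≤ 4)
  B vs A: [4 vs 2, 1 vs 5, 4 vs 6] → B does not strictly dominate A (column Y: 1 ≤ 5)
  B vs C: [4 vs 4, 1 vs 5, 4 vs 7] → B does not strictly dominate C (column X: 4 ≤ 4)
  C vs A: [4 vs 2, 5 vs 5, 7 vs 6] → C does not strictly dominate A (column Y: 5 ≤ 5)
  C vs B: [4 vs 4, 5 vs 1, 7 vs 4] → C does not strictly dominate B (column X: 4 ≤ 4)
No single strategy strictly dominates all others → no strictly dominant strategy.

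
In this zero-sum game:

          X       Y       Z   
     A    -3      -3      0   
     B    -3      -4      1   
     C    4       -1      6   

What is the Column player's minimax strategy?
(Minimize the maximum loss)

Column should play Y, value = -1

Work:
Column player minimizes Row's maximum payoff:
Column X: max payoff to Row = 4
Column Y: max payoff to Row = -1
Column Z: max payoff to Row = 6
Minimum is -1, achieved by column Y.
Minimax strategy: Y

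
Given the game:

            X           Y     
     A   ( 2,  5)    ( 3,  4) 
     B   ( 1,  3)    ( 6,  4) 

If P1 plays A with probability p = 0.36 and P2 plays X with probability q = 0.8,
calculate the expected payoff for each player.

E[P1] = 2.072, E[P2] = 3.776

Work:
E[P1] = p·q·π₁(A,X) + p·(1-q)·π₁(A,Y) + (1-p)·q·π₁(B,X) + (1-p)·(1-q)·π₁(B,Y)
= 0.36·0.8·2 + 0.36·0.2·3 + 0.64·0.8·1 + 0.64·0.2·6
= 2.072

E[P2] = 3.776 (similar calculation)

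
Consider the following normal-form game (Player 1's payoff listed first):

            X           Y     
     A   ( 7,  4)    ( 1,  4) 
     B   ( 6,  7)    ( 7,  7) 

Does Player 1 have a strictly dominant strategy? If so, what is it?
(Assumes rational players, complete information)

No strictly dominant strategy exists for Player 1

Work:
A strategy strictly dominates another if it gives a strictly higher payoff against every opponent action. Compare each pair of P1's strategies column-by-column:
  A vs B: [7 vs 6, 1 vs 7] → A does not strictly dominate B (column Y: 1 ≤ 7)
  B vs A: [6 vs 7, 7 vs 1] → B does not strictly dominate A (column X: 6 ≤ 7)
No single strategy strictly dominates all others → no strictly dominant strategy.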